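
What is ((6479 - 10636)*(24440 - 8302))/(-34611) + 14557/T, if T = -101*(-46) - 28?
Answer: 310305437915/159833598 ≈ 1941.4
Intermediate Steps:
T = 4618 (T = 4646 - 28 = 4618)
((6479 - 10636)*(24440 - 8302))/(-34611) + 14557/T = ((6479 - 10636)*(24440 - 8302))/(-34611) + 14557/4618 = -4157*16138*(-1/34611) + 14557*(1/4618) = -67085666*(-1/34611) + 14557/4618 = 67085666/34611 + 14557/4618 = 310305437915/159833598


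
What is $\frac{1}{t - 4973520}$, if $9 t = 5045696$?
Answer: $- \frac{9}{39715984} \approx -2.2661 \cdot 10^{-7}$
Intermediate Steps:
$t = \frac{5045696}{9}$ ($t = \frac{1}{9} \cdot 5045696 = \frac{5045696}{9} \approx 5.6063 \cdot 10^{5}$)
$\frac{1}{t - 4973520} = \frac{1}{\frac{5045696}{9} - 4973520} = \frac{1}{- \frac{39715984}{9}} = - \frac{9}{39715984}$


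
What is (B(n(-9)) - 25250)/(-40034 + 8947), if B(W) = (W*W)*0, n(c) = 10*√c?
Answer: 25250/31087 ≈ 0.81224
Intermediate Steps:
B(W) = 0 (B(W) = W²*0 = 0)
(B(n(-9)) - 25250)/(-40034 + 8947) = (0 - 25250)/(-40034 + 8947) = -25250/(-31087) = -25250*(-1/31087) = 25250/31087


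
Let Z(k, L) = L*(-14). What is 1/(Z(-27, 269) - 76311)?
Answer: -1/80077 ≈ -1.2488e-5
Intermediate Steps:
Z(k, L) = -14*L
1/(Z(-27, 269) - 76311) = 1/(-14*269 - 76311) = 1/(-3766 - 76311) = 1/(-80077) = -1/80077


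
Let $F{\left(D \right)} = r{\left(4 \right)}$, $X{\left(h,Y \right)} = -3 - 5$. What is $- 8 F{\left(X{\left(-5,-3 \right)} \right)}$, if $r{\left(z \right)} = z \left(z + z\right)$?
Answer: $-256$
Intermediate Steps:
$r{\left(z \right)} = 2 z^{2}$ ($r{\left(z \right)} = z 2 z = 2 z^{2}$)
$X{\left(h,Y \right)} = -8$
$F{\left(D \right)} = 32$ ($F{\left(D \right)} = 2 \cdot 4^{2} = 2 \cdot 16 = 32$)
$- 8 F{\left(X{\left(-5,-3 \right)} \right)} = \left(-8\right) 32 = -256$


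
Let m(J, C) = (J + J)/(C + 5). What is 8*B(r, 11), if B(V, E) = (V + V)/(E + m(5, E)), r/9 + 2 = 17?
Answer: 5760/31 ≈ 185.81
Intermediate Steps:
r = 135 (r = -18 + 9*17 = -18 + 153 = 135)
m(J, C) = 2*J/(5 + C) (m(J, C) = (2*J)/(5 + C) = 2*J/(5 + C))
B(V, E) = 2*V/(E + 10/(5 + E)) (B(V, E) = (V + V)/(E + 2*5/(5 + E)) = (2*V)/(E + 10/(5 + E)) = 2*V/(E + 10/(5 + E)))
8*B(r, 11) = 8*(2*135*(5 + 11)/(10 + 11*(5 + 11))) = 8*(2*135*16/(10 + 11*16)) = 8*(2*135*16/(10 + 176)) = 8*(2*135*16/186) = 8*(2*135*(1/186)*16) = 8*(720/31) = 5760/31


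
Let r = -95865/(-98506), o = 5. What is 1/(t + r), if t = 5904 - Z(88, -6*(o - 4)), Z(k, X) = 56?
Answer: 98506/576158953 ≈ 0.00017097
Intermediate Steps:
r = 95865/98506 (r = -95865*(-1/98506) = 95865/98506 ≈ 0.97319)
t = 5848 (t = 5904 - 1*56 = 5904 - 56 = 5848)
1/(t + r) = 1/(5848 + 95865/98506) = 1/(576158953/98506) = 98506/576158953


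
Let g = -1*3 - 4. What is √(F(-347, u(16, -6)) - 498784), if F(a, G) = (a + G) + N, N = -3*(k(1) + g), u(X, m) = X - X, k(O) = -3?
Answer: I*√499101 ≈ 706.47*I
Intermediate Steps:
g = -7 (g = -3 - 4 = -7)
u(X, m) = 0
N = 30 (N = -3*(-3 - 7) = -3*(-10) = 30)
F(a, G) = 30 + G + a (F(a, G) = (a + G) + 30 = (G + a) + 30 = 30 + G + a)
√(F(-347, u(16, -6)) - 498784) = √((30 + 0 - 347) - 498784) = √(-317 - 498784) = √(-499101) = I*√499101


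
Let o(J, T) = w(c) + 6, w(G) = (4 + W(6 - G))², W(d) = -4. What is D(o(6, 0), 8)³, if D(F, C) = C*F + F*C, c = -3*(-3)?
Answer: 884736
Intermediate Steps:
c = 9
w(G) = 0 (w(G) = (4 - 4)² = 0² = 0)
o(J, T) = 6 (o(J, T) = 0 + 6 = 6)
D(F, C) = 2*C*F (D(F, C) = C*F + C*F = 2*C*F)
D(o(6, 0), 8)³ = (2*8*6)³ = 96³ = 884736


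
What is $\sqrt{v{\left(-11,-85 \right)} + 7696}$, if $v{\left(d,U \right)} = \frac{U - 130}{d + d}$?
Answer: $\frac{\sqrt{3729594}}{22} \approx 87.782$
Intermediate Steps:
$v{\left(d,U \right)} = \frac{-130 + U}{2 d}$
$\sqrt{v{\left(-11,-85 \right)} + 7696} = \sqrt{\frac{-130 - 85}{2 \left(-11\right)} + 7696} = \sqrt{\frac{1}{2} \left(- \frac{1}{11}\right) \left(-215\right) + 7696} = \sqrt{\frac{215}{22} + 7696} = \sqrt{\frac{169527}{22}} = \frac{\sqrt{3729594}}{22}$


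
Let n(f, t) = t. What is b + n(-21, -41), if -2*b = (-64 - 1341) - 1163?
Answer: 1243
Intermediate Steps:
b = 1284 (b = -((-64 - 1341) - 1163)/2 = -(-1405 - 1163)/2 = -½*(-2568) = 1284)
b + n(-21, -41) = 1284 - 41 = 1243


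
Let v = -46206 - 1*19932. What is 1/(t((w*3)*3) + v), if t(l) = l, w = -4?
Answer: -1/66174 ≈ -1.5112e-5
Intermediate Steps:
v = -66138 (v = -46206 - 19932 = -66138)
1/(t((w*3)*3) + v) = 1/(-4*3*3 - 66138) = 1/(-12*3 - 66138) = 1/(-36 - 66138) = 1/(-66174) = -1/66174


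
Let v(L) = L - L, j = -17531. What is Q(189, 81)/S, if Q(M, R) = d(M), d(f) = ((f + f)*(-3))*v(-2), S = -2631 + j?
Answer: 0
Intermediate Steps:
v(L) = 0
S = -20162 (S = -2631 - 17531 = -20162)
d(f) = 0 (d(f) = ((f + f)*(-3))*0 = ((2*f)*(-3))*0 = -6*f*0 = 0)
Q(M, R) = 0
Q(189, 81)/S = 0/(-20162) = 0*(-1/20162) = 0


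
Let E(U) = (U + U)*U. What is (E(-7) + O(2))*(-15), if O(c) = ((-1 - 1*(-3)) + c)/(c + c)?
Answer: -1485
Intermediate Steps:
E(U) = 2*U**2 (E(U) = (2*U)*U = 2*U**2)
O(c) = (2 + c)/(2*c) (O(c) = ((-1 + 3) + c)/((2*c)) = (2 + c)*(1/(2*c)) = (2 + c)/(2*c))
(E(-7) + O(2))*(-15) = (2*(-7)**2 + (1/2)*(2 + 2)/2)*(-15) = (2*49 + (1/2)*(1/2)*4)*(-15) = (98 + 1)*(-15) = 99*(-15) = -1485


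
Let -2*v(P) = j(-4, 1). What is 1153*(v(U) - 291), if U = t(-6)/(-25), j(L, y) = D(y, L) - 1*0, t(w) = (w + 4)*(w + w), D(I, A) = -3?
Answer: -667587/2 ≈ -3.3379e+5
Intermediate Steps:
t(w) = 2*w*(4 + w) (t(w) = (4 + w)*(2*w) = 2*w*(4 + w))
j(L, y) = -3 (j(L, y) = -3 - 1*0 = -3 + 0 = -3)
U = -24/25 (U = (2*(-6)*(4 - 6))/(-25) = (2*(-6)*(-2))*(-1/25) = 24*(-1/25) = -24/25 ≈ -0.96000)
v(P) = 3/2 (v(P) = -½*(-3) = 3/2)
1153*(v(U) - 291) = 1153*(3/2 - 291) = 1153*(-579/2) = -667587/2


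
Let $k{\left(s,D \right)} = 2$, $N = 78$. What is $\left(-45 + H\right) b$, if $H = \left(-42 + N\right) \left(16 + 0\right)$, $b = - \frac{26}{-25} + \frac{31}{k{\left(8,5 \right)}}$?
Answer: $\frac{439137}{50} \approx 8782.7$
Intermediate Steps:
$b = \frac{827}{50}$ ($b = - \frac{26}{-25} + \frac{31}{2} = \left(-26\right) \left(- \frac{1}{25}\right) + 31 \cdot \frac{1}{2} = \frac{26}{25} + \frac{31}{2} = \frac{827}{50} \approx 16.54$)
$H = 576$ ($H = \left(-42 + 78\right) \left(16 + 0\right) = 36 \cdot 16 = 576$)
$\left(-45 + H\right) b = \left(-45 + 576\right) \frac{827}{50} = 531 \cdot \frac{827}{50} = \frac{439137}{50}$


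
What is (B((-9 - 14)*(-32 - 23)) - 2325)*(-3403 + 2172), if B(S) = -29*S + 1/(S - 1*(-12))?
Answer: 61323211639/1277 ≈ 4.8021e+7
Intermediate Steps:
B(S) = 1/(12 + S) - 29*S (B(S) = -29*S + 1/(S + 12) = -29*S + 1/(12 + S) = 1/(12 + S) - 29*S)
(B((-9 - 14)*(-32 - 23)) - 2325)*(-3403 + 2172) = ((1 - 348*(-9 - 14)*(-32 - 23) - 29*(-32 - 23)²*(-9 - 14)²)/(12 + (-9 - 14)*(-32 - 23)) - 2325)*(-3403 + 2172) = ((1 - (-8004)*(-55) - 29*(-23*(-55))²)/(12 - 23*(-55)) - 2325)*(-1231) = ((1 - 348*1265 - 29*1265²)/(12 + 1265) - 2325)*(-1231) = ((1 - 440220 - 29*1600225)/1277 - 2325)*(-1231) = ((1 - 440220 - 46406525)/1277 - 2325)*(-1231) = ((1/1277)*(-46846744) - 2325)*(-1231) = (-46846744/1277 - 2325)*(-1231) = -49815769/1277*(-1231) = 61323211639/1277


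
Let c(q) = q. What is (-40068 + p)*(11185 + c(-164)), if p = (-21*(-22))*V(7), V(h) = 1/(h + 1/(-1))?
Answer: -440740811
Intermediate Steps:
V(h) = 1/(-1 + h) (V(h) = 1/(h - 1) = 1/(-1 + h))
p = 77 (p = (-21*(-22))/(-1 + 7) = 462/6 = 462*(⅙) = 77)
(-40068 + p)*(11185 + c(-164)) = (-40068 + 77)*(11185 - 164) = -39991*11021 = -440740811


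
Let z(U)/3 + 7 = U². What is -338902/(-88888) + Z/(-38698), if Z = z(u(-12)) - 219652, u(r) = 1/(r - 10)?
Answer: 1974787921477/208107163352 ≈ 9.4893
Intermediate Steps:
u(r) = 1/(-10 + r)
z(U) = -21 + 3*U²
Z = -106321729/484 (Z = (-21 + 3*(1/(-10 - 12))²) - 219652 = (-21 + 3*(1/(-22))²) - 219652 = (-21 + 3*(-1/22)²) - 219652 = (-21 + 3*(1/484)) - 219652 = (-21 + 3/484) - 219652 = -10161/484 - 219652 = -106321729/484 ≈ -2.1967e+5)
-338902/(-88888) + Z/(-38698) = -338902/(-88888) - 106321729/484/(-38698) = -338902*(-1/88888) - 106321729/484*(-1/38698) = 169451/44444 + 106321729/18729832 = 1974787921477/208107163352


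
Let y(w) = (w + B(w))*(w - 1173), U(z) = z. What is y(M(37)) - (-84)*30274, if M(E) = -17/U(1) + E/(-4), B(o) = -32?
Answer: 41805957/16 ≈ 2.6129e+6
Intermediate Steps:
M(E) = -17 - E/4 (M(E) = -17/1 + E/(-4) = -17*1 + E*(-1/4) = -17 - E/4)
y(w) = (-1173 + w)*(-32 + w) (y(w) = (w - 32)*(w - 1173) = (-32 + w)*(-1173 + w) = (-1173 + w)*(-32 + w))
y(M(37)) - (-84)*30274 = (37536 + (-17 - 1/4*37)**2 - 1205*(-17 - 1/4*37)) - (-84)*30274 = (37536 + (-17 - 37/4)**2 - 1205*(-17 - 37/4)) - 1*(-2543016) = (37536 + (-105/4)**2 - 1205*(-105/4)) + 2543016 = (37536 + 11025/16 + 126525/4) + 2543016 = 1117701/16 + 2543016 = 41805957/16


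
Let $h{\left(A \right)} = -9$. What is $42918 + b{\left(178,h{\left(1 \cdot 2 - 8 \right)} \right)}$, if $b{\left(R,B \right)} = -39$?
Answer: $42879$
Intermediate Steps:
$42918 + b{\left(178,h{\left(1 \cdot 2 - 8 \right)} \right)} = 42918 - 39 = 42879$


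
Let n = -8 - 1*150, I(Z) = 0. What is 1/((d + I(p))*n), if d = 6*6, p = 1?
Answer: -1/5688 ≈ -0.00017581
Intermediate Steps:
d = 36
n = -158 (n = -8 - 150 = -158)
1/((d + I(p))*n) = 1/((36 + 0)*(-158)) = -1/158/36 = (1/36)*(-1/158) = -1/5688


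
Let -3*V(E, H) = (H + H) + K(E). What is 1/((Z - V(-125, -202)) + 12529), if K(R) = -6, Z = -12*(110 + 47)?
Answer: 3/31525 ≈ 9.5163e-5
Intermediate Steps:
Z = -1884 (Z = -12*157 = -1884)
V(E, H) = 2 - 2*H/3 (V(E, H) = -((H + H) - 6)/3 = -(2*H - 6)/3 = -(-6 + 2*H)/3 = 2 - 2*H/3)
1/((Z - V(-125, -202)) + 12529) = 1/((-1884 - (2 - ⅔*(-202))) + 12529) = 1/((-1884 - (2 + 404/3)) + 12529) = 1/((-1884 - 1*410/3) + 12529) = 1/((-1884 - 410/3) + 12529) = 1/(-6062/3 + 12529) = 1/(31525/3) = 3/31525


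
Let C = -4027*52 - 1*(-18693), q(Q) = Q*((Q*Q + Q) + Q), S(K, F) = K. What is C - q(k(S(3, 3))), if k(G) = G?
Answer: -190756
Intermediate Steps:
q(Q) = Q*(Q**2 + 2*Q) (q(Q) = Q*((Q**2 + Q) + Q) = Q*((Q + Q**2) + Q) = Q*(Q**2 + 2*Q))
C = -190711 (C = -209404 + 18693 = -190711)
C - q(k(S(3, 3))) = -190711 - 3**2*(2 + 3) = -190711 - 9*5 = -190711 - 1*45 = -190711 - 45 = -190756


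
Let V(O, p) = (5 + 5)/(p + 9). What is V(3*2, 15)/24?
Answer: 5/288 ≈ 0.017361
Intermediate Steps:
V(O, p) = 10/(9 + p)
V(3*2, 15)/24 = (10/(9 + 15))/24 = (10/24)/24 = (10*(1/24))/24 = (1/24)*(5/12) = 5/288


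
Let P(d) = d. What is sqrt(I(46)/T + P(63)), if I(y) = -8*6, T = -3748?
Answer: sqrt(55323291)/937 ≈ 7.9381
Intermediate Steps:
I(y) = -48
sqrt(I(46)/T + P(63)) = sqrt(-48/(-3748) + 63) = sqrt(-48*(-1/3748) + 63) = sqrt(12/937 + 63) = sqrt(59043/937) = sqrt(55323291)/937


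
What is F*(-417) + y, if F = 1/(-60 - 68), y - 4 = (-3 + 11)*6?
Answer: 7073/128 ≈ 55.258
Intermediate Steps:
y = 52 (y = 4 + (-3 + 11)*6 = 4 + 8*6 = 4 + 48 = 52)
F = -1/128 (F = 1/(-128) = -1/128 ≈ -0.0078125)
F*(-417) + y = -1/128*(-417) + 52 = 417/128 + 52 = 7073/128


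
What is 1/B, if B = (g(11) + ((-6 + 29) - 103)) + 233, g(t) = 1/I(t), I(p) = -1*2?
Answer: 2/305 ≈ 0.0065574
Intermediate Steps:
I(p) = -2
g(t) = -1/2 (g(t) = 1/(-2) = -1/2)
B = 305/2 (B = (-1/2 + ((-6 + 29) - 103)) + 233 = (-1/2 + (23 - 103)) + 233 = (-1/2 - 80) + 233 = -161/2 + 233 = 305/2 ≈ 152.50)
1/B = 1/(305/2) = 2/305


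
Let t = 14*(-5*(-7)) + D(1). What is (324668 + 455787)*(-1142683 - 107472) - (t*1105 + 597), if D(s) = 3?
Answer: -975690265887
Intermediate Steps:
t = 493 (t = 14*(-5*(-7)) + 3 = 14*35 + 3 = 490 + 3 = 493)
(324668 + 455787)*(-1142683 - 107472) - (t*1105 + 597) = (324668 + 455787)*(-1142683 - 107472) - (493*1105 + 597) = 780455*(-1250155) - (544765 + 597) = -975689720525 - 1*545362 = -975689720525 - 545362 = -975690265887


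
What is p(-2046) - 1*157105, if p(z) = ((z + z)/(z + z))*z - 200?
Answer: -159351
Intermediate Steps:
p(z) = -200 + z (p(z) = ((2*z)/((2*z)))*z - 200 = ((2*z)*(1/(2*z)))*z - 200 = 1*z - 200 = z - 200 = -200 + z)
p(-2046) - 1*157105 = (-200 - 2046) - 1*157105 = -2246 - 157105 = -159351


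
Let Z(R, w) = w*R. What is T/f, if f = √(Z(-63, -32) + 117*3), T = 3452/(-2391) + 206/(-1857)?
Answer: -766990*√263/389247627 ≈ -0.031955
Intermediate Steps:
Z(R, w) = R*w
T = -766990/493343 (T = 3452*(-1/2391) + 206*(-1/1857) = -3452/2391 - 206/1857 = -766990/493343 ≈ -1.5547)
f = 3*√263 (f = √(-63*(-32) + 117*3) = √(2016 + 351) = √2367 = 3*√263 ≈ 48.652)
T/f = -766990*√263/789/493343 = -766990*√263/389247627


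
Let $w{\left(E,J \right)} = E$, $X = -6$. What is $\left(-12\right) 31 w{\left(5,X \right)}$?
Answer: $-1860$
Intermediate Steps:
$\left(-12\right) 31 w{\left(5,X \right)} = \left(-12\right) 31 \cdot 5 = \left(-372\right) 5 = -1860$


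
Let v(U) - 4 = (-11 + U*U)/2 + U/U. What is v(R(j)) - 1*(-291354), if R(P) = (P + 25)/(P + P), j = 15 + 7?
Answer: 1128122961/3872 ≈ 2.9135e+5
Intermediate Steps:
j = 22
R(P) = (25 + P)/(2*P) (R(P) = (25 + P)/((2*P)) = (25 + P)*(1/(2*P)) = (25 + P)/(2*P))
v(U) = -½ + U²/2 (v(U) = 4 + ((-11 + U*U)/2 + U/U) = 4 + ((-11 + U²)*(½) + 1) = 4 + ((-11/2 + U²/2) + 1) = 4 + (-9/2 + U²/2) = -½ + U²/2)
v(R(j)) - 1*(-291354) = (-½ + ((½)*(25 + 22)/22)²/2) - 1*(-291354) = (-½ + ((½)*(1/22)*47)²/2) + 291354 = (-½ + (47/44)²/2) + 291354 = (-½ + (½)*(2209/1936)) + 291354 = (-½ + 2209/3872) + 291354 = 273/3872 + 291354 = 1128122961/3872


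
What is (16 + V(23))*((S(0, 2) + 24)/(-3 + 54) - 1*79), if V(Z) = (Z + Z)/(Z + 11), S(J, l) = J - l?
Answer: -1182065/867 ≈ -1363.4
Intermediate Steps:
V(Z) = 2*Z/(11 + Z) (V(Z) = (2*Z)/(11 + Z) = 2*Z/(11 + Z))
(16 + V(23))*((S(0, 2) + 24)/(-3 + 54) - 1*79) = (16 + 2*23/(11 + 23))*(((0 - 1*2) + 24)/(-3 + 54) - 1*79) = (16 + 2*23/34)*(((0 - 2) + 24)/51 - 79) = (16 + 2*23*(1/34))*((-2 + 24)*(1/51) - 79) = (16 + 23/17)*(22*(1/51) - 79) = 295*(22/51 - 79)/17 = (295/17)*(-4007/51) = -1182065/867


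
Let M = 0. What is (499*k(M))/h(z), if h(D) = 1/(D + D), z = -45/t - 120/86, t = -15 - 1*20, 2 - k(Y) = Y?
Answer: -65868/301 ≈ -218.83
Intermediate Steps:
k(Y) = 2 - Y
t = -35 (t = -15 - 20 = -35)
z = -33/301 (z = -45/(-35) - 120/86 = -45*(-1/35) - 120*1/86 = 9/7 - 60/43 = -33/301 ≈ -0.10963)
h(D) = 1/(2*D)
(499*k(M))/h(z) = (499*(2 - 1*0))/((1/(2*(-33/301)))) = (499*(2 + 0))/(((½)*(-301/33))) = (499*2)/(-301/66) = 998*(-66/301) = -65868/301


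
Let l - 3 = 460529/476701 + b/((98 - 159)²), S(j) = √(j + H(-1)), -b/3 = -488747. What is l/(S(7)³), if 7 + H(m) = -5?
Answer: 705993592613*I*√5/44345110525 ≈ 35.599*I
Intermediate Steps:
b = 1466241 (b = -3*(-488747) = 1466241)
H(m) = -12 (H(m) = -7 - 5 = -12)
S(j) = √(-12 + j) (S(j) = √(j - 12) = √(-12 + j))
l = 705993592613/1773804421 (l = 3 + (460529/476701 + 1466241/((98 - 159)²)) = 3 + (460529*(1/476701) + 1466241/((-61)²)) = 3 + (460529/476701 + 1466241/3721) = 3 + 700672179350/1773804421 = 705993592613/1773804421 ≈ 398.01)
l/(S(7)³) = 705993592613/(1773804421*((√(-12 + 7))³)) = 705993592613/(1773804421*((√(-5))³)) = 705993592613/(1773804421*((I*√5)³)) = 705993592613/(1773804421*((-5*I*√5))) = 705993592613*(I*√5/25)/1773804421 = 705993592613*I*√5/44345110525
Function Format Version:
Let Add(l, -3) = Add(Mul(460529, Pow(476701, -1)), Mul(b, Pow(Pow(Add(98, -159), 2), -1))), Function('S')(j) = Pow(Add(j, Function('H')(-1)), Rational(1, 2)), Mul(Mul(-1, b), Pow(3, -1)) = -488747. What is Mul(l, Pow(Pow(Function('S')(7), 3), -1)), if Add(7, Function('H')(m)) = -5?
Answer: Mul(Rational(705993592613, 44345110525), I, Pow(5, Rational(1, 2))) ≈ Mul(35.599, I)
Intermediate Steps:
b = 1466241 (b = Mul(-3, -488747) = 1466241)
Function('H')(m) = -12 (Function('H')(m) = Add(-7, -5) = -12)
Function('S')(j) = Pow(Add(-12, j), Rational(1, 2)) (Function('S')(j) = Pow(Add(j, -12), Rational(1, 2)) = Pow(Add(-12, j), Rational(1, 2)))
l = Rational(705993592613, 1773804421) (l = Add(3, Add(Mul(460529, Pow(476701, -1)), Mul(1466241, Pow(Pow(Add(98, -159), 2), -1)))) = Add(3, Add(Mul(460529, Rational(1, 476701)), Mul(1466241, Pow(Pow(-61, 2), -1)))) = Add(3, Add(Rational(460529, 476701), Mul(1466241, Pow(3721, -1)))) = Add(3, Add(Rational(460529, 476701), Mul(1466241, Rational(1, 3721)))) = Add(3, Add(Rational(460529, 476701), Rational(1466241, 3721))) = Add(3, Rational(700672179350, 1773804421)) = Rational(705993592613, 1773804421) ≈ 398.01)
Mul(l, Pow(Pow(Function('S')(7), 3), -1)) = Mul(Rational(705993592613, 1773804421), Pow(Pow(Pow(Add(-12, 7), Rational(1, 2)), 3), -1)) = Mul(Rational(705993592613, 1773804421), Pow(Pow(Pow(-5, Rational(1, 2)), 3), -1)) = Mul(Rational(705993592613, 1773804421), Pow(Pow(Mul(I, Pow(5, Rational(1, 2))), 3), -1)) = Mul(Rational(705993592613, 1773804421), Pow(Mul(-5, I, Pow(5, Rational(1, 2))), -1)) = Mul(Rational(705993592613, 1773804421), Mul(Rational(1, 25), I, Pow(5, Rational(1, 2)))) = Mul(Rational(705993592613, 44345110525), I, Pow(5, Rational(1, 2)))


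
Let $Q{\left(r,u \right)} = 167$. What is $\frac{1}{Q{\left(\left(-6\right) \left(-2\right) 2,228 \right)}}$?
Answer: $\frac{1}{167} \approx 0.005988$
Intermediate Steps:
$\frac{1}{Q{\left(\left(-6\right) \left(-2\right) 2,228 \right)}} = \frac{1}{167}$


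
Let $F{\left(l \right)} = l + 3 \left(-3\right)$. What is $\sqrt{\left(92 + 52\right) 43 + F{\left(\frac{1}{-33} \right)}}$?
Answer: $\frac{\sqrt{6733254}}{33} \approx 78.632$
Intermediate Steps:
$F{\left(l \right)} = -9 + l$ ($F{\left(l \right)} = l - 9 = -9 + l$)
$\sqrt{\left(92 + 52\right) 43 + F{\left(\frac{1}{-33} \right)}} = \sqrt{\left(92 + 52\right) 43 - \left(9 - \frac{1}{-33}\right)} = \sqrt{144 \cdot 43 - \frac{298}{33}} = \sqrt{6192 - \frac{298}{33}} = \sqrt{\frac{204038}{33}} = \frac{\sqrt{6733254}}{33}$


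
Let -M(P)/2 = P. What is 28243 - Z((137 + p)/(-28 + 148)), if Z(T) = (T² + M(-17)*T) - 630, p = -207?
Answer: 4160519/144 ≈ 28893.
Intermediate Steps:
M(P) = -2*P
Z(T) = -630 + T² + 34*T (Z(T) = (T² + (-2*(-17))*T) - 630 = (T² + 34*T) - 630 = -630 + T² + 34*T)
28243 - Z((137 + p)/(-28 + 148)) = 28243 - (-630 + ((137 - 207)/(-28 + 148))² + 34*((137 - 207)/(-28 + 148))) = 28243 - (-630 + (-70/120)² + 34*(-70/120)) = 28243 - (-630 + (-70*1/120)² + 34*(-70*1/120)) = 28243 - (-630 + (-7/12)² + 34*(-7/12)) = 28243 - (-630 + 49/144 - 119/6) = 28243 - 1*(-93527/144) = 28243 + 93527/144 = 4160519/144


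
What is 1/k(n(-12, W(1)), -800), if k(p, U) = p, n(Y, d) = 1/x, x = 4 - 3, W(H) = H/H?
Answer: 1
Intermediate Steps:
W(H) = 1
x = 1
n(Y, d) = 1 (n(Y, d) = 1/1 = 1)
1/k(n(-12, W(1)), -800) = 1/1 = 1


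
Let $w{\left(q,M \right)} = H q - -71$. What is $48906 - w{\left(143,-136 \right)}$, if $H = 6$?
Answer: $47977$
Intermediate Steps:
$w{\left(q,M \right)} = 71 + 6 q$ ($w{\left(q,M \right)} = 6 q - -71 = 6 q + 71 = 71 + 6 q$)
$48906 - w{\left(143,-136 \right)} = 48906 - \left(71 + 6 \cdot 143\right) = 48906 - \left(71 + 858\right) = 48906 - 929 = 47977$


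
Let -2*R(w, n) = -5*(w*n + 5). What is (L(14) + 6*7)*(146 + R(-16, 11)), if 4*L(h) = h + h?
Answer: -27587/2 ≈ -13794.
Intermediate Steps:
L(h) = h/2 (L(h) = (h + h)/4 = (2*h)/4 = h/2)
R(w, n) = 25/2 + 5*n*w/2 (R(w, n) = -(-5)*(w*n + 5)/2 = -(-5)*(n*w + 5)/2 = -(-5)*(5 + n*w)/2 = -(-25 - 5*n*w)/2 = 25/2 + 5*n*w/2)
(L(14) + 6*7)*(146 + R(-16, 11)) = ((1/2)*14 + 6*7)*(146 + (25/2 + (5/2)*11*(-16))) = (7 + 42)*(146 + (25/2 - 440)) = 49*(146 - 855/2) = 49*(-563/2) = -27587/2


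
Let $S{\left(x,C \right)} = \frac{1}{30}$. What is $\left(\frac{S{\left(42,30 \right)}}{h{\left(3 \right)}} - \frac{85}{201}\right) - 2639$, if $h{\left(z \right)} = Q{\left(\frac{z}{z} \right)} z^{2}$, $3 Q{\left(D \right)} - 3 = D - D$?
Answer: $- \frac{47747093}{18090} \approx -2639.4$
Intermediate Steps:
$S{\left(x,C \right)} = \frac{1}{30}$
$Q{\left(D \right)} = 1$ ($Q{\left(D \right)} = 1 + \frac{D - D}{3} = 1 + \frac{1}{3} \cdot 0 = 1 + 0 = 1$)
$h{\left(z \right)} = z^{2}$ ($h{\left(z \right)} = 1 z^{2} = z^{2}$)
$\left(\frac{S{\left(42,30 \right)}}{h{\left(3 \right)}} - \frac{85}{201}\right) - 2639 = \left(\frac{1}{30 \cdot 3^{2}} - \frac{85}{201}\right) - 2639 = \left(\frac{1}{30 \cdot 9} - \frac{85}{201}\right) - 2639 = \left(\frac{1}{30} \cdot \frac{1}{9} - \frac{85}{201}\right) - 2639 = \left(\frac{1}{270} - \frac{85}{201}\right) - 2639 = - \frac{7583}{18090} - 2639 = - \frac{47747093}{18090}$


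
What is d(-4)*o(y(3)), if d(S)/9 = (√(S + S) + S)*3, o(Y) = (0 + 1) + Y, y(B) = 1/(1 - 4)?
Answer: -72 + 36*I*√2 ≈ -72.0 + 50.912*I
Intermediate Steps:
y(B) = -⅓ (y(B) = 1/(-3) = -⅓)
o(Y) = 1 + Y
d(S) = 27*S + 27*√2*√S (d(S) = 9*((√(S + S) + S)*3) = 9*((√(2*S) + S)*3) = 9*((√2*√S + S)*3) = 9*((S + √2*√S)*3) = 9*(3*S + 3*√2*√S) = 27*S + 27*√2*√S)
d(-4)*o(y(3)) = (27*(-4) + 27*√2*√(-4))*(1 - ⅓) = (-108 + 27*√2*(2*I))*(⅔) = (-108 + 54*I*√2)*(⅔) = -72 + 36*I*√2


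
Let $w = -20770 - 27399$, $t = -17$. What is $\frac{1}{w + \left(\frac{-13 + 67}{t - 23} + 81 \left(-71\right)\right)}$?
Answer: $- \frac{20}{1078427} \approx -1.8546 \cdot 10^{-5}$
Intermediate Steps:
$w = -48169$ ($w = -20770 - 27399 = -48169$)
$\frac{1}{w + \left(\frac{-13 + 67}{t - 23} + 81 \left(-71\right)\right)} = \frac{1}{-48169 + \left(\frac{-13 + 67}{-17 - 23} + 81 \left(-71\right)\right)} = \frac{1}{-48169 - \left(5751 - \frac{54}{-17 - 23}\right)} = \frac{1}{-48169 - \left(5751 - \frac{54}{-40}\right)} = \frac{1}{-48169 + \left(54 \left(- \frac{1}{40}\right) - 5751\right)} = \frac{1}{-48169 - \frac{115047}{20}} = \frac{1}{- \frac{1078427}{20}} = - \frac{20}{1078427}$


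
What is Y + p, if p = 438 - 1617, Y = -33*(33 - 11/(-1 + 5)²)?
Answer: -35925/16 ≈ -2245.3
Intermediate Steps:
Y = -17061/16 (Y = -33*(33 - 11/(4²)) = -33*(33 - 11/16) = -33*517/16 = -17061/16 ≈ -1066.3)
p = -1179
Y + p = -17061/16 - 1179 = -35925/16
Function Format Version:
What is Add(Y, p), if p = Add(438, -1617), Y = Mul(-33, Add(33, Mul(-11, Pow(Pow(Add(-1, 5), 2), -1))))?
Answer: Rational(-35925, 16) ≈ -2245.3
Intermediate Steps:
Y = Rational(-17061, 16) (Y = Mul(-33, Add(33, Mul(-11, Pow(Pow(4, 2), -1)))) = Mul(-33, Add(33, Mul(-11, Pow(16, -1)))) = Mul(-33, Add(33, Mul(-11, Rational(1, 16)))) = Mul(-33, Add(33, Rational(-11, 16))) = Mul(-33, Rational(517, 16)) = Rational(-17061, 16) ≈ -1066.3)
p = -1179
Add(Y, p) = Add(Rational(-17061, 16), -1179) = Rational(-35925, 16)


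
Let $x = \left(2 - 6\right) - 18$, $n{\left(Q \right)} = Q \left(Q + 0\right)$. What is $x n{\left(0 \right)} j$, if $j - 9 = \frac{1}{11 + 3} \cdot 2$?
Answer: $0$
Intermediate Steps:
$n{\left(Q \right)} = Q^{2}$ ($n{\left(Q \right)} = Q Q = Q^{2}$)
$j = \frac{64}{7}$ ($j = 9 + \frac{1}{11 + 3} \cdot 2 = 9 + \frac{1}{14} \cdot 2 = 9 + \frac{1}{7} = \frac{64}{7} \approx 9.1429$)
$x = -22$ ($x = -4 - 18 = -22$)
$x n{\left(0 \right)} j = - 22 \cdot 0^{2} \cdot \frac{64}{7} = \left(-22\right) 0 \cdot \frac{64}{7} = 0 \cdot \frac{64}{7} = 0$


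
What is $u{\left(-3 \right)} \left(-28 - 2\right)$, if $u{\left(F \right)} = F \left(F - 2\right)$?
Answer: $-450$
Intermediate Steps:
$u{\left(F \right)} = F \left(-2 + F\right)$
$u{\left(-3 \right)} \left(-28 - 2\right) = - 3 \left(-2 - 3\right) \left(-28 - 2\right) = \left(-3\right) \left(-5\right) \left(-30\right) = 15 \left(-30\right) = -450$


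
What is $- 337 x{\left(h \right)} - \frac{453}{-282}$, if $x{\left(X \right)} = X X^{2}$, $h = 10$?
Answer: $- \frac{31677849}{94} \approx -3.37 \cdot 10^{5}$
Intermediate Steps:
$x{\left(X \right)} = X^{3}$
$- 337 x{\left(h \right)} - \frac{453}{-282} = - 337 \cdot 10^{3} - \frac{453}{-282} = \left(-337\right) 1000 - - \frac{151}{94} = -337000 + \frac{151}{94} = - \frac{31677849}{94}$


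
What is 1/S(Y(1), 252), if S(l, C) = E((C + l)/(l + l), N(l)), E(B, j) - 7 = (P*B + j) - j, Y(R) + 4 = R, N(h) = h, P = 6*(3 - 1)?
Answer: -1/491 ≈ -0.0020367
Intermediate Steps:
P = 12 (P = 6*2 = 12)
Y(R) = -4 + R
E(B, j) = 7 + 12*B (E(B, j) = 7 + ((12*B + j) - j) = 7 + ((j + 12*B) - j) = 7 + 12*B)
S(l, C) = 7 + 6*(C + l)/l (S(l, C) = 7 + 12*((C + l)/(l + l)) = 7 + 12*((C + l)/((2*l))) = 7 + 12*((C + l)*(1/(2*l))) = 7 + 12*((C + l)/(2*l)) = 7 + 6*(C + l)/l)
1/S(Y(1), 252) = 1/(13 + 6*252/(-4 + 1)) = 1/(13 + 6*252/(-3)) = 1/(13 + 6*252*(-1/3)) = 1/(13 - 504) = 1/(-491) = -1/491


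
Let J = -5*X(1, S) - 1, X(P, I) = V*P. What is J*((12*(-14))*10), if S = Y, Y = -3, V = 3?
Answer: 26880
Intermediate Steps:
S = -3
X(P, I) = 3*P
J = -16 (J = -15 - 1 = -16)
J*((12*(-14))*10) = -16*12*(-14)*10 = -(-2688)*10 = -16*(-1680) = 26880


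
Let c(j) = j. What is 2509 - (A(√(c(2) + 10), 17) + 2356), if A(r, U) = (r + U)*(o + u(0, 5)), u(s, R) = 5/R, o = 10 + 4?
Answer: -102 - 30*√3 ≈ -153.96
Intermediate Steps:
o = 14
A(r, U) = 15*U + 15*r (A(r, U) = (r + U)*(14 + 5/5) = (U + r)*(14 + 5*(⅕)) = (U + r)*(14 + 1) = (U + r)*15 = 15*U + 15*r)
2509 - (A(√(c(2) + 10), 17) + 2356) = 2509 - ((15*17 + 15*√(2 + 10)) + 2356) = 2509 - ((255 + 15*√12) + 2356) = 2509 - ((255 + 15*(2*√3)) + 2356) = 2509 - ((255 + 30*√3) + 2356) = 2509 - (2611 + 30*√3) = 2509 + (-2611 - 30*√3) = -102 - 30*√3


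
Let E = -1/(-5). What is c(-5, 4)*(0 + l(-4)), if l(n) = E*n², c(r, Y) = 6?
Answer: 96/5 ≈ 19.200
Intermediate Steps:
E = ⅕ (E = -1*(-⅕) = ⅕ ≈ 0.20000)
l(n) = n²/5
c(-5, 4)*(0 + l(-4)) = 6*(0 + (⅕)*(-4)²) = 6*(0 + (⅕)*16) = 6*(0 + 16/5) = 6*(16/5) = 96/5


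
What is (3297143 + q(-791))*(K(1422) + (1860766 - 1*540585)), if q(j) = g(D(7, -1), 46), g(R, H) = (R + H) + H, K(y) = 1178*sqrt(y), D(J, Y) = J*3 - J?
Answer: 4352965482069 + 11652477966*sqrt(158) ≈ 4.4994e+12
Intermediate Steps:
D(J, Y) = 2*J (D(J, Y) = 3*J - J = 2*J)
g(R, H) = R + 2*H (g(R, H) = (H + R) + H = R + 2*H)
q(j) = 106 (q(j) = 2*7 + 2*46 = 14 + 92 = 106)
(3297143 + q(-791))*(K(1422) + (1860766 - 1*540585)) = (3297143 + 106)*(1178*sqrt(1422) + (1860766 - 1*540585)) = 3297249*(1178*(3*sqrt(158)) + (1860766 - 540585)) = 3297249*(3534*sqrt(158) + 1320181) = 3297249*(1320181 + 3534*sqrt(158)) = 4352965482069 + 11652477966*sqrt(158)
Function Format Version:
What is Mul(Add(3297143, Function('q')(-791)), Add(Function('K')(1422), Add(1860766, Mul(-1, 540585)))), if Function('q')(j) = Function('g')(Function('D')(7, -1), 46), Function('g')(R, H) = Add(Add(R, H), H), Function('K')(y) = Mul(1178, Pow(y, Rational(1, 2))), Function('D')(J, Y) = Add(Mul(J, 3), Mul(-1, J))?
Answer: Add(4352965482069, Mul(11652477966, Pow(158, Rational(1, 2)))) ≈ 4.4994e+12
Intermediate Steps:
Function('D')(J, Y) = Mul(2, J) (Function('D')(J, Y) = Add(Mul(3, J), Mul(-1, J)) = Mul(2, J))
Function('g')(R, H) = Add(R, Mul(2, H)) (Function('g')(R, H) = Add(Add(H, R), H) = Add(R, Mul(2, H)))
Function('q')(j) = 106 (Function('q')(j) = Add(Mul(2, 7), Mul(2, 46)) = Add(14, 92) = 106)
Mul(Add(3297143, Function('q')(-791)), Add(Function('K')(1422), Add(1860766, Mul(-1, 540585)))) = Mul(Add(3297143, 106), Add(Mul(1178, Pow(1422, Rational(1, 2))), Add(1860766, Mul(-1, 540585)))) = Mul(3297249, Add(Mul(1178, Mul(3, Pow(158, Rational(1, 2)))), Add(1860766, -540585))) = Mul(3297249, Add(Mul(3534, Pow(158, Rational(1, 2))), 1320181)) = Mul(3297249, Add(1320181, Mul(3534, Pow(158, Rational(1, 2))))) = Add(4352965482069, Mul(11652477966, Pow(158, Rational(1, 2))))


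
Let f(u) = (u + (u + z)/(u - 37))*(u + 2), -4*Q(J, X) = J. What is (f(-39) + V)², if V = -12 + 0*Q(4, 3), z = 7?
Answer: 723233449/361 ≈ 2.0034e+6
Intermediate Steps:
Q(J, X) = -J/4
V = -12 (V = -12 + 0*(-¼*4) = -12 + 0*(-1) = -12 + 0 = -12)
f(u) = (2 + u)*(u + (7 + u)/(-37 + u)) (f(u) = (u + (u + 7)/(u - 37))*(u + 2) = (u + (7 + u)/(-37 + u))*(2 + u) = (2 + u)*(u + (7 + u)/(-37 + u)))
(f(-39) + V)² = ((14 + (-39)³ - 65*(-39) - 34*(-39)²)/(-37 - 39) - 12)² = ((14 - 59319 + 2535 - 34*1521)/(-76) - 12)² = (-(14 - 59319 + 2535 - 51714)/76 - 12)² = (-1/76*(-108484) - 12)² = (27121/19 - 12)² = (26893/19)² = 723233449/361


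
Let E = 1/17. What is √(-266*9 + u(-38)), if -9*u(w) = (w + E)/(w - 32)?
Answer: I*√1220482326/714 ≈ 48.929*I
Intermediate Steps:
E = 1/17 ≈ 0.058824
u(w) = -(1/17 + w)/(9*(-32 + w)) (u(w) = -(w + 1/17)/(9*(w - 32)) = -(1/17 + w)/(9*(-32 + w)))
√(-266*9 + u(-38)) = √(-266*9 + (-1 - 17*(-38))/(153*(-32 - 38))) = √(-2394 + (1/153)*(-1 + 646)/(-70)) = √(-2394 + (1/153)*(-1/70)*645) = √(-2394 - 43/714) = √(-1709359/714) = I*√1220482326/714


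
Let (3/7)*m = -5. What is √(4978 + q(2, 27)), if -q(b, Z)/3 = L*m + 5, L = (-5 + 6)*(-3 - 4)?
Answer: √4718 ≈ 68.688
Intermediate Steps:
m = -35/3 (m = (7/3)*(-5) = -35/3 ≈ -11.667)
L = -7 (L = 1*(-7) = -7)
q(b, Z) = -260 (q(b, Z) = -3*(-7*(-35/3) + 5) = -3*(245/3 + 5) = -3*260/3 = -260)
√(4978 + q(2, 27)) = √(4978 - 260) = √4718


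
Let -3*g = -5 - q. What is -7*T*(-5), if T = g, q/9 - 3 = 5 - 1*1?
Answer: 2380/3 ≈ 793.33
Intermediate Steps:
q = 63 (q = 27 + 9*(5 - 1*1) = 27 + 9*(5 - 1) = 27 + 9*4 = 27 + 36 = 63)
g = 68/3 (g = -(-5 - 1*63)/3 = -(-5 - 63)/3 = -⅓*(-68) = 68/3 ≈ 22.667)
T = 68/3 ≈ 22.667
-7*T*(-5) = -7*68/3*(-5) = -476/3*(-5) = 2380/3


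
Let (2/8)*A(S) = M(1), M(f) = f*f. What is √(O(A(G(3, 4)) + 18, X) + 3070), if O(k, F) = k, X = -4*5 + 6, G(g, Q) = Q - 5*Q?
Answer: 2*√773 ≈ 55.606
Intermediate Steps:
G(g, Q) = -4*Q
M(f) = f²
A(S) = 4 (A(S) = 4*1² = 4*1 = 4)
X = -14 (X = -20 + 6 = -14)
√(O(A(G(3, 4)) + 18, X) + 3070) = √((4 + 18) + 3070) = √(22 + 3070) = √3092 = 2*√773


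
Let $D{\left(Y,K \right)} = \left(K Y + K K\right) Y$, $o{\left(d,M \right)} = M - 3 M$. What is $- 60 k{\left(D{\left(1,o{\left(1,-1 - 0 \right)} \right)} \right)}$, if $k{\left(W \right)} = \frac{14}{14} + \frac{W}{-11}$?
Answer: $- \frac{300}{11} \approx -27.273$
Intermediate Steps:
$o{\left(d,M \right)} = - 2 M$
$D{\left(Y,K \right)} = Y \left(K^{2} + K Y\right)$ ($D{\left(Y,K \right)} = \left(K Y + K^{2}\right) Y = \left(K^{2} + K Y\right) Y = Y \left(K^{2} + K Y\right)$)
$k{\left(W \right)} = 1 - \frac{W}{11}$ ($k{\left(W \right)} = 14 \cdot \frac{1}{14} + W \left(- \frac{1}{11}\right) = 1 - \frac{W}{11}$)
$- 60 k{\left(D{\left(1,o{\left(1,-1 - 0 \right)} \right)} \right)} = - 60 \left(1 - \frac{- 2 \left(-1 - 0\right) 1 \left(- 2 \left(-1 - 0\right) + 1\right)}{11}\right) = - 60 \left(1 - \frac{- 2 \left(-1 + 0\right) 1 \left(- 2 \left(-1 + 0\right) + 1\right)}{11}\right) = - 60 \left(1 - \frac{\left(-2\right) \left(-1\right) 1 \left(\left(-2\right) \left(-1\right) + 1\right)}{11}\right) = - 60 \left(1 - \frac{2 \cdot 1 \left(2 + 1\right)}{11}\right) = - 60 \left(1 - \frac{2 \cdot 1 \cdot 3}{11}\right) = - 60 \left(1 - \frac{6}{11}\right) = \left(-60\right) \frac{5}{11} = - \frac{300}{11}$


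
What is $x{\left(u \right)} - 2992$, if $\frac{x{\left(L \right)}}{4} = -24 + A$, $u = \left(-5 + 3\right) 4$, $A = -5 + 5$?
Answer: $-3088$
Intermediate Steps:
$A = 0$
$u = -8$ ($u = \left(-2\right) 4 = -8$)
$x{\left(L \right)} = -96$ ($x{\left(L \right)} = 4 \left(-24 + 0\right) = 4 \left(-24\right) = -96$)
$x{\left(u \right)} - 2992 = -96 - 2992 = -3088$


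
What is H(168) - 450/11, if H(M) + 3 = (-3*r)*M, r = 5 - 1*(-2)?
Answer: -39291/11 ≈ -3571.9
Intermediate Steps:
r = 7 (r = 5 + 2 = 7)
H(M) = -3 - 21*M (H(M) = -3 + (-3*7)*M = -3 - 21*M)
H(168) - 450/11 = (-3 - 21*168) - 450/11 = (-3 - 3528) - 450/11 = -3531 - 1*450/11 = -3531 - 450/11 = -39291/11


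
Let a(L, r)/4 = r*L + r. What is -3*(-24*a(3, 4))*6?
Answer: 27648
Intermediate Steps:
a(L, r) = 4*r + 4*L*r (a(L, r) = 4*(r*L + r) = 4*(L*r + r) = 4*(r + L*r) = 4*r + 4*L*r)
-3*(-24*a(3, 4))*6 = -3*(-96*4*(1 + 3))*6 = -3*(-96*4*4)*6 = -3*(-24*64)*6 = -(-4608)*6 = -3*(-9216) = 27648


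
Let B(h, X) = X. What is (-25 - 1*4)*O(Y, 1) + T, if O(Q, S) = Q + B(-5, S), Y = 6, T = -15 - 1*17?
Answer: -235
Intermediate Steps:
T = -32 (T = -15 - 17 = -32)
O(Q, S) = Q + S
(-25 - 1*4)*O(Y, 1) + T = (-25 - 1*4)*(6 + 1) - 32 = (-25 - 4)*7 - 32 = -29*7 - 32 = -203 - 32 = -235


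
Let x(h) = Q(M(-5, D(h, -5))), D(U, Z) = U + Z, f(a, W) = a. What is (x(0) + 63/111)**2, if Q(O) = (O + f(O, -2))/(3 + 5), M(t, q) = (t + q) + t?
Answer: 221841/21904 ≈ 10.128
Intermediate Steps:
M(t, q) = q + 2*t (M(t, q) = (q + t) + t = q + 2*t)
Q(O) = O/4 (Q(O) = (O + O)/(3 + 5) = (2*O)/8 = (2*O)*(1/8) = O/4)
x(h) = -15/4 + h/4 (x(h) = ((h - 5) + 2*(-5))/4 = ((-5 + h) - 10)/4 = (-15 + h)/4 = -15/4 + h/4)
(x(0) + 63/111)**2 = ((-15/4 + (1/4)*0) + 63/111)**2 = ((-15/4 + 0) + 63*(1/111))**2 = (-15/4 + 21/37)**2 = (-471/148)**2 = 221841/21904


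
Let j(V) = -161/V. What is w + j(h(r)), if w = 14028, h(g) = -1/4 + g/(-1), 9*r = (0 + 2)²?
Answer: 356496/25 ≈ 14260.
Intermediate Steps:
r = 4/9 (r = (0 + 2)²/9 = (⅑)*2² = (⅑)*4 = 4/9 ≈ 0.44444)
h(g) = -¼ - g (h(g) = -1*¼ + g*(-1) = -¼ - g)
w + j(h(r)) = 14028 - 161/(-¼ - 1*4/9) = 14028 - 161/(-¼ - 4/9) = 14028 - 161/(-25/36) = 14028 - 161*(-36/25) = 14028 + 5796/25 = 356496/25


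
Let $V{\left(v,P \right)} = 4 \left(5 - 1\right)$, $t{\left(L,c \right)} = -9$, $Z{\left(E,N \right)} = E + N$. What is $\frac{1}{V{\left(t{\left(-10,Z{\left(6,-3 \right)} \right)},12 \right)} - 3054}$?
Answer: $- \frac{1}{3038} \approx -0.00032916$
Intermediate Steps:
$V{\left(v,P \right)} = 16$ ($V{\left(v,P \right)} = 4 \cdot 4 = 16$)
$\frac{1}{V{\left(t{\left(-10,Z{\left(6,-3 \right)} \right)},12 \right)} - 3054} = \frac{1}{16 - 3054} = \frac{1}{-3038} = - \frac{1}{3038}$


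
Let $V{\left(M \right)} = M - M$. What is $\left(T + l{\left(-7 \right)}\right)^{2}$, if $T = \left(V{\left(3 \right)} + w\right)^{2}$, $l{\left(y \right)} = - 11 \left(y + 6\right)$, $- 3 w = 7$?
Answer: $\frac{21904}{81} \approx 270.42$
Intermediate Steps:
$V{\left(M \right)} = 0$
$w = - \frac{7}{3}$ ($w = \left(- \frac{1}{3}\right) 7 = - \frac{7}{3} \approx -2.3333$)
$l{\left(y \right)} = -66 - 11 y$ ($l{\left(y \right)} = - 11 \left(6 + y\right) = -66 - 11 y$)
$T = \frac{49}{9}$ ($T = \left(0 - \frac{7}{3}\right)^{2} = \left(- \frac{7}{3}\right)^{2} = \frac{49}{9} \approx 5.4444$)
$\left(T + l{\left(-7 \right)}\right)^{2} = \left(\frac{49}{9} - -11\right)^{2} = \left(\frac{49}{9} + \left(-66 + 77\right)\right)^{2} = \left(\frac{49}{9} + 11\right)^{2} = \left(\frac{148}{9}\right)^{2} = \frac{21904}{81}$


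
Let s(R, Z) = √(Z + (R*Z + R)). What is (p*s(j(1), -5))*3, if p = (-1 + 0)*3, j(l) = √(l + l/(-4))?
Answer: -9*I*√(5 + 2*√3) ≈ -26.184*I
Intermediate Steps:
j(l) = √3*√l/2 (j(l) = √(l + l*(-¼)) = √(l - l/4) = √(3*l/4) = √3*√l/2)
p = -3 (p = -1*3 = -3)
s(R, Z) = √(R + Z + R*Z) (s(R, Z) = √(Z + (R + R*Z)) = √(R + Z + R*Z))
(p*s(j(1), -5))*3 = -3*√(√3*√1/2 - 5 + (√3*√1/2)*(-5))*3 = -3*√((½)*√3*1 - 5 + ((½)*√3*1)*(-5))*3 = -3*√(√3/2 - 5 + (√3/2)*(-5))*3 = -3*√(√3/2 - 5 - 5*√3/2)*3 = -3*√(-5 - 2*√3)*3 = -9*√(-5 - 2*√3)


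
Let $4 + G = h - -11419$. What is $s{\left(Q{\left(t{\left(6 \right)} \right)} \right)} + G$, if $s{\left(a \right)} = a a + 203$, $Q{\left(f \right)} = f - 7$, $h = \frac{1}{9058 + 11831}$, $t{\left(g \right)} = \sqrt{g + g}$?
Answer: $\frac{243962632}{20889} - 28 \sqrt{3} \approx 11631.0$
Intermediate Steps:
$t{\left(g \right)} = \sqrt{2} \sqrt{g}$ ($t{\left(g \right)} = \sqrt{2 g} = \sqrt{2} \sqrt{g}$)
$h = \frac{1}{20889} \approx 4.7872 \cdot 10^{-5}$
$Q{\left(f \right)} = -7 + f$ ($Q{\left(f \right)} = f - 7 = -7 + f$)
$s{\left(a \right)} = 203 + a^{2}$ ($s{\left(a \right)} = a^{2} + 203 = 203 + a^{2}$)
$G = \frac{238447936}{20889}$ ($G = -4 + \left(\frac{1}{20889} - -11419\right) = -4 + \left(\frac{1}{20889} + 11419\right) = -4 + \frac{238531492}{20889} = \frac{238447936}{20889} \approx 11415.0$)
$s{\left(Q{\left(t{\left(6 \right)} \right)} \right)} + G = \left(203 + \left(-7 + \sqrt{2} \sqrt{6}\right)^{2}\right) + \frac{238447936}{20889} = \left(203 + \left(-7 + 2 \sqrt{3}\right)^{2}\right) + \frac{238447936}{20889} = \frac{242688403}{20889} + \left(-7 + 2 \sqrt{3}\right)^{2}$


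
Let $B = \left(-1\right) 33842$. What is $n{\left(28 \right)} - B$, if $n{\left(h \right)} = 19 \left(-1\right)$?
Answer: $33823$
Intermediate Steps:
$n{\left(h \right)} = -19$
$B = -33842$
$n{\left(28 \right)} - B = -19 - -33842 = -19 + 33842 = 33823$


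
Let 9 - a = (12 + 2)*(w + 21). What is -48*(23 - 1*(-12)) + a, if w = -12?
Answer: -1797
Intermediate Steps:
a = -117 (a = 9 - (12 + 2)*(-12 + 21) = 9 - 14*9 = 9 - 1*126 = 9 - 126 = -117)
-48*(23 - 1*(-12)) + a = -48*(23 - 1*(-12)) - 117 = -48*(23 + 12) - 117 = -48*35 - 117 = -1680 - 117 = -1797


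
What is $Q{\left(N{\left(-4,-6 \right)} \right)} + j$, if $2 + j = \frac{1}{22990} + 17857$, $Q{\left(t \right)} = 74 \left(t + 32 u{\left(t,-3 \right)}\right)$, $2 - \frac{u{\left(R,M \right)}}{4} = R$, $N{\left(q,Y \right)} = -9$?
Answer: $\frac{2790549191}{22990} \approx 1.2138 \cdot 10^{5}$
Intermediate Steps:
$u{\left(R,M \right)} = 8 - 4 R$
$Q{\left(t \right)} = 18944 - 9398 t$ ($Q{\left(t \right)} = 74 \left(t + 32 \left(8 - 4 t\right)\right) = 74 \left(t - \left(-256 + 128 t\right)\right) = 74 \left(256 - 127 t\right) = 18944 - 9398 t$)
$j = \frac{410486451}{22990}$ ($j = -2 + \left(\frac{1}{22990} + 17857\right) = -2 + \frac{410532431}{22990} = \frac{410486451}{22990} \approx 17855.0$)
$Q{\left(N{\left(-4,-6 \right)} \right)} + j = \left(18944 - -84582\right) + \frac{410486451}{22990} = \left(18944 + 84582\right) + \frac{410486451}{22990} = 103526 + \frac{410486451}{22990} = \frac{2790549191}{22990}$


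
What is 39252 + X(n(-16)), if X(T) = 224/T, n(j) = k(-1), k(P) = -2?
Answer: 39140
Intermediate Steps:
n(j) = -2
39252 + X(n(-16)) = 39252 + 224/(-2) = 39252 + 224*(-1/2) = 39252 - 112 = 39140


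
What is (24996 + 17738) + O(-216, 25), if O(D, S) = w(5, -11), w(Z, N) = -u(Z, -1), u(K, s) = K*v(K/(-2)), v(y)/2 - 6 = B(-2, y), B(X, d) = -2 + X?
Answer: 42714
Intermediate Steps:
v(y) = 4 (v(y) = 12 + 2*(-2 - 2) = 12 + 2*(-4) = 12 - 8 = 4)
u(K, s) = 4*K (u(K, s) = K*4 = 4*K)
w(Z, N) = -4*Z
O(D, S) = -20 (O(D, S) = -4*5 = -20)
(24996 + 17738) + O(-216, 25) = (24996 + 17738) - 20 = 42734 - 20 = 42714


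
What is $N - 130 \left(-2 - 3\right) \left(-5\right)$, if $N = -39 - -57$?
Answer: $-3232$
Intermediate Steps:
$N = 18$ ($N = -39 + 57 = 18$)
$N - 130 \left(-2 - 3\right) \left(-5\right) = 18 - 130 \left(-2 - 3\right) \left(-5\right) = 18 - 130 \left(\left(-5\right) \left(-5\right)\right) = 18 - 3250 = -3232$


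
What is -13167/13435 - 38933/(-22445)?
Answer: 45506308/60309715 ≈ 0.75454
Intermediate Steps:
-13167/13435 - 38933/(-22445) = -13167*1/13435 - 38933*(-1/22445) = -13167/13435 + 38933/22445 = 45506308/60309715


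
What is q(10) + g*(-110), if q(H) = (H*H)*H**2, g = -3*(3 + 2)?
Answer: 11650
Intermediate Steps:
g = -15 (g = -3*5 = -15)
q(H) = H**4 (q(H) = H**2*H**2 = H**4)
q(10) + g*(-110) = 10**4 - 15*(-110) = 10000 + 1650 = 11650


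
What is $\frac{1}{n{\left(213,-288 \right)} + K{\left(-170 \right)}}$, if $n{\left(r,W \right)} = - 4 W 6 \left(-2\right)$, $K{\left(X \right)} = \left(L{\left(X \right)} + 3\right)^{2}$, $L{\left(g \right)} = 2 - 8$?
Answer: $- \frac{1}{13815} \approx -7.2385 \cdot 10^{-5}$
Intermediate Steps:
$L{\left(g \right)} = -6$ ($L{\left(g \right)} = 2 - 8 = -6$)
$K{\left(X \right)} = 9$ ($K{\left(X \right)} = \left(-6 + 3\right)^{2} = \left(-3\right)^{2} = 9$)
$n{\left(r,W \right)} = 48 W$ ($n{\left(r,W \right)} = - 4 W \left(-12\right) = 48 W$)
$\frac{1}{n{\left(213,-288 \right)} + K{\left(-170 \right)}} = \frac{1}{48 \left(-288\right) + 9} = \frac{1}{-13824 + 9} = \frac{1}{-13815} = - \frac{1}{13815}$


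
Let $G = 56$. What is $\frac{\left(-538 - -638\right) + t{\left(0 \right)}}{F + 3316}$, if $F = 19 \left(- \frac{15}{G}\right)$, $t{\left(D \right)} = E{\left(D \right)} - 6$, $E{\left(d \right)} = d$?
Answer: $\frac{5264}{185411} \approx 0.028391$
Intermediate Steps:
$t{\left(D \right)} = -6 + D$ ($t{\left(D \right)} = D - 6 = -6 + D$)
$F = - \frac{285}{56}$ ($F = 19 \left(- \frac{15}{56}\right) = - \frac{285}{56} \approx -5.0893$)
$\frac{\left(-538 - -638\right) + t{\left(0 \right)}}{F + 3316} = \frac{\left(-538 - -638\right) + \left(-6 + 0\right)}{- \frac{285}{56} + 3316} = \frac{\left(-538 + 638\right) - 6}{\frac{185411}{56}} = \left(100 - 6\right) \frac{56}{185411} = 94 \cdot \frac{56}{185411} = \frac{5264}{185411}$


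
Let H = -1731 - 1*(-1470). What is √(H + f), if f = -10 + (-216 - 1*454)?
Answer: I*√941 ≈ 30.676*I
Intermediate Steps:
f = -680 (f = -10 + (-216 - 454) = -10 - 670 = -680)
H = -261 (H = -1731 + 1470 = -261)
√(H + f) = √(-261 - 680) = √(-941) = I*√941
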